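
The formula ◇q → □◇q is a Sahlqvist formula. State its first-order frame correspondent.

Suppose ◇q→□◇q is valid. Take Rxy, Rxz and set V(q)={y}. Then ◇q at x, so □◇q at x, so ◇q at z, so some w with Rzw has q; w=y, i.e. Rzy. By symmetry of the argument, Ryz.

the Euclidean property: ∀x ∀y ∀z (Rxy ∧ Rxz → Ryz)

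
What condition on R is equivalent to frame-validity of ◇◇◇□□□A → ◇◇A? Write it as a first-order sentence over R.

This is a Sahlqvist (Geach-type) schema ◇^3□^3A → □^0◇^2A.
Minimal-valuation argument: fix x; take any y with xR^3y and any z with xR^0z. Set V(A) to the set of worlds R-reachable from y in exactly 3 steps. Then □^3A holds at y, so the antecedent holds at x; validity forces ◇^2A at z, giving a w with zR^2w and yR^3w.
First-order correspondent: ∀x ∀y (xR³y → ∃w (yR³w ∧ xR²w)).

∀x ∀y (xR³y → ∃w (yR³w ∧ xR²w))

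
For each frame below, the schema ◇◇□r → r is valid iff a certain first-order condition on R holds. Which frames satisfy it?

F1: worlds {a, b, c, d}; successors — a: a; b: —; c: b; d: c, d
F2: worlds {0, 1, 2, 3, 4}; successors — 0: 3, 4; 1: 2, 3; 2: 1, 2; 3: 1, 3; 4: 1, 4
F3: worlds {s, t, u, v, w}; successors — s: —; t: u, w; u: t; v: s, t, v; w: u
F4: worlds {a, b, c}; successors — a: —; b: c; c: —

F4

This is the axiom for a generalized confluence (Geach) condition; its first-order frame correspondent is ∀x ∀y (xR²y → ∃w (yRw ∧ x = w)).
F1: fails — dR²b but no w with bRw and d=w.
F2: fails — 0R²1 but no w with 1Rw and 0=w.
F3: fails — tR²t but no w* with tRw* and t=w*.
F4: condition met.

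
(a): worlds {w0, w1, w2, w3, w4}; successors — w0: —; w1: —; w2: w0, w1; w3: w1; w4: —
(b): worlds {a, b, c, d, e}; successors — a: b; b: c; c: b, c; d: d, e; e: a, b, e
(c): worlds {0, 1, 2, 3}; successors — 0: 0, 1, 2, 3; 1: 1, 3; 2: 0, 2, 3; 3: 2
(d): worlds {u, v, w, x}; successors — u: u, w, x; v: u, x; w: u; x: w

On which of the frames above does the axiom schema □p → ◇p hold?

(b), (c), (d)

Frame correspondent (Sahlqvist): ∀x ∃y Rxy — i.e. seriality.
(a): fails — world w0 has no successor.
(b): satisfies the condition.
(c): satisfies the condition.
(d): satisfies the condition.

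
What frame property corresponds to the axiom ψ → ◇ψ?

reflexivity: ∀x Rxx

This is frame-equivalent to □ψ → ψ (substitute ¬ψ for ψ and contrapose).
Suppose □ψ→ψ is valid. At any x set V(ψ)={w : Rxw}. Then □ψ holds at x, so ψ holds at x, i.e. Rxx.
The converse is a direct semantic check.
Frame condition: ∀x Rxx.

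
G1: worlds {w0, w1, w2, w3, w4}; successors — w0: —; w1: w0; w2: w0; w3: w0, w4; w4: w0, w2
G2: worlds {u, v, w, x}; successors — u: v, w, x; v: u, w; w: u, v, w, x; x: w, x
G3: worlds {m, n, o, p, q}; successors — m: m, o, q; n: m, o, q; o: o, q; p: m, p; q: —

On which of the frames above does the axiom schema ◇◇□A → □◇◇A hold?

This is the axiom for a generalized confluence (Geach) condition; its first-order frame correspondent is ∀x ∀y ∀z ((xR²y ∧ xRz) → ∃w (yRw ∧ zR²w)).
G1: fails — w3R²w0, w3Rw0 but no w with w0Rw and w0R²w.
G2: ✓.
G3: fails — mR²m, mRq but no w with mRw and qR²w.
Valid on: G2.

G2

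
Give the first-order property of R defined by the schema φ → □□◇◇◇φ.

∀x ∀z (xR²z → ∃w (x = w ∧ zR³w))

This is a Sahlqvist (Geach-type) schema ◇^0□^0φ → □^2◇^3φ.
First-order correspondent: ∀x ∀z (xR²z → ∃w (x = w ∧ zR³w)).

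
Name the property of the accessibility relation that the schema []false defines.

□⊥ is valid iff no world has any successor (otherwise □⊥ fails at any world with one).
Conversely, any frame satisfying forall x forall y ~Rxy validates the schema.
Frame condition: forall x forall y ~Rxy.

Emptiness of R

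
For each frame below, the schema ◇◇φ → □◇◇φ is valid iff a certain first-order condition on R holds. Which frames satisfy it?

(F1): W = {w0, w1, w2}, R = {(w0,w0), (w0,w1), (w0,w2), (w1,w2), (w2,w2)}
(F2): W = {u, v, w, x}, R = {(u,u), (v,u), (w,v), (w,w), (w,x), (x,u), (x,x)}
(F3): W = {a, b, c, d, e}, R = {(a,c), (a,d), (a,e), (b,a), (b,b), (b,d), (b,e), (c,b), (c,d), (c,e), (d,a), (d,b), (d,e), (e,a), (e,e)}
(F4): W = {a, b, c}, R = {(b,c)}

Frame correspondent (Sahlqvist): ∀x ∀y ∀z ((xR²y ∧ xRz) → ∃w (y = w ∧ zR²w)) — i.e. a generalized confluence (Geach) condition.
(F1): fails — w0R²w0, w0Rw1 but no w with w0=w and w1R²w.
(F2): fails — wR²v, wRv but no t with v=t and vR²t.
(F3): fails — aR²b, aRe but no w with b=w and eR²w.
(F4): ✓.
Valid on: (F4).

(F4)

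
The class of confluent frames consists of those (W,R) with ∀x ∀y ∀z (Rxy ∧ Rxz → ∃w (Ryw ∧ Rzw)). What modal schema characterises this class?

The condition is convergence. The .2 schema ◇□q → □◇q defines it.
Suppose ◇□q→□◇q is valid. Take Rxy, Rxz and set V(q)={w : Ryw}. Then □q at y so ◇□q at x, so □◇q at x, so ◇q at z, giving w with Rzw and Ryw.

◇□q → □◇q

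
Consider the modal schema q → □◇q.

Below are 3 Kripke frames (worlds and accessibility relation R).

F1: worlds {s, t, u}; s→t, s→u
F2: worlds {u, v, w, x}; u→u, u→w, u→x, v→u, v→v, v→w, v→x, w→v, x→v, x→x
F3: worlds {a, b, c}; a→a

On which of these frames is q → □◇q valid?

F3

Frame correspondent (Sahlqvist): ∀x ∀y (Rxy → Ryx) — i.e. symmetry.
F1: fails — Rsu but not Rus.
F2: fails — Ruw but not Rwu.
F3: condition met.
Valid on: F3.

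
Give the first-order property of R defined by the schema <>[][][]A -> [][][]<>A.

This is a Sahlqvist (Geach-type) schema ◇^1□^3A → □^3◇^1A.
First-order correspondent: forall x forall y forall z ((xRy & x R^3 z) -> exists w (y R^3 w & zRw)).

forall x forall y forall z ((xRy & x R^3 z) -> exists w (y R^3 w & zRw))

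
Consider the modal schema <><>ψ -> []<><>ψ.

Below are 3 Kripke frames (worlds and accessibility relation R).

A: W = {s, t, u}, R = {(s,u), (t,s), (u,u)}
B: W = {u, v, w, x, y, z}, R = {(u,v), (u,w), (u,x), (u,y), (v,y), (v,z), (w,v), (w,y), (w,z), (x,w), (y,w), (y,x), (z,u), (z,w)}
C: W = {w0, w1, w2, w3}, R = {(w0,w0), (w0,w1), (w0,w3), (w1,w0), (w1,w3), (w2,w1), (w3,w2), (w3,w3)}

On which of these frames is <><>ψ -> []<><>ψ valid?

A

Frame correspondent (Sahlqvist): forall x forall y forall z ((x R^2 y & xRz) -> exists w (y = w & z R^2 w)) — i.e. a generalized confluence (Geach) condition.
A: holds.
B: fails — uR²v, uRv but no t with v=t and vR²t.
C: fails — w0R²w0, w0Rw3 but no w with w0=w and w3R²w.
Valid on: A.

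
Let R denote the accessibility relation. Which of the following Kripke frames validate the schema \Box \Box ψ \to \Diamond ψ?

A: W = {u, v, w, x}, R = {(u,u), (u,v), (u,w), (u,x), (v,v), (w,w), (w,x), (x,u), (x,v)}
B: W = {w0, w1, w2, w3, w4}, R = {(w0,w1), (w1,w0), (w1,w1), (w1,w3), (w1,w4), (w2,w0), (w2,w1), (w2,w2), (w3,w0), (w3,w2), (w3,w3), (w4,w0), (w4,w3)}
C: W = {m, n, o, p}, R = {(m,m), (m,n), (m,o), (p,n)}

A, B

Frame correspondent (Sahlqvist): \forall x \exists w (x R^2 w \wedge xRw) — i.e. a generalized confluence (Geach) condition.
A: satisfies the condition.
B: satisfies the condition.
C: fails — at n but no w with nR²w and nRw.
Valid on: A, B.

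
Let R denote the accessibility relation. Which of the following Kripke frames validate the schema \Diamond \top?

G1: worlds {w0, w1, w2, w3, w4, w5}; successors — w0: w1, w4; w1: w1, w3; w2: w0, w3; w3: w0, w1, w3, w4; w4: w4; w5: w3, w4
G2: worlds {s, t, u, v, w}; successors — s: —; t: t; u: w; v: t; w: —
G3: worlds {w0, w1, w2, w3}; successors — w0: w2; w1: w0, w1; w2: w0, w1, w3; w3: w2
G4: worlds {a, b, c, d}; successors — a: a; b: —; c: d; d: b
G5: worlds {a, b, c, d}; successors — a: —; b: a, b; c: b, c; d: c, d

G1, G3

The schema corresponds to seriality: \forall x \exists y Rxy.
G1: condition met.
G2: fails — world s has no successor.
G3: condition met.
G4: fails — world b has no successor.
G5: fails — world a has no successor.
Valid on: G1, G3.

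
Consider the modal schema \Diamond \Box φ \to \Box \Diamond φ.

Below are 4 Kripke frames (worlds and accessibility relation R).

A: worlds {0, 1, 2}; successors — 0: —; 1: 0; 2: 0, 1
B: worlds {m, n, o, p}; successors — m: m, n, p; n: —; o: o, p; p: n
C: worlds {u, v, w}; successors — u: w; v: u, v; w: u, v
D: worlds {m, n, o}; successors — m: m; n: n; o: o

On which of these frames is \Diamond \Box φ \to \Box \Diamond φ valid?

D

Frame correspondent (Sahlqvist): \forall x \forall y \forall z (Rxy \wedge Rxz \to \exists w (Ryw \wedge Rzw)) — i.e. convergence.
A: fails — R10 and R10 but 0 and 0 have no common successor.
B: fails — Rmm and Rmn but m and n have no common successor.
C: fails — Rvv and Rvu but v and u have no common successor.
D: condition met.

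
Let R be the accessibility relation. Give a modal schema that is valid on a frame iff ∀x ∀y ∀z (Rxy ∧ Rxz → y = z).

A defining formula is ◇q → □q (the CD axiom).
Suppose ◇q→□q is valid. Take Rxy, Rxz and set V(q)={y}. Then ◇q at x, so □q at x, so q at z, i.e. z=y.

◇q → □q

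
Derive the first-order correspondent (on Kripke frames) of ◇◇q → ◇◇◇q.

∀x ∀y (xR²y → ∃w (y = w ∧ xR³w))

This is a Sahlqvist (Geach-type) schema ◇^2□^0q → □^0◇^3q.
Minimal-valuation argument: fix x; take any y with xR^2y and any z with xR^0z. Set V(q) to the set of worlds R-reachable from y in exactly 0 steps. Then □^0q holds at y, so the antecedent holds at x; validity forces ◇^3q at z, giving a w with zR^3w and yR^0w.
First-order correspondent: ∀x ∀y (xR²y → ∃w (y = w ∧ xR³w)).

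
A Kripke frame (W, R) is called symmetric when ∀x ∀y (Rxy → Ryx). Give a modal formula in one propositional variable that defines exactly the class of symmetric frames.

The condition is symmetry. The B schema s → □◇s defines it.
Suppose s→□◇s is valid. Take Rxy and set V(s)={x}. Then s at x, so □◇s at x, so ◇s at y, so some z with Ryz has s; z=x, i.e. Ryx.

s → □◇s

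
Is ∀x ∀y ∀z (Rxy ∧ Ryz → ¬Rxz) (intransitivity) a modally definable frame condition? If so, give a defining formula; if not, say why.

If a class were modally definable it would be closed under surjective bounded morphisms (Goldblatt–Thomason).
The 3-cycle (worlds 0,1,2 with 0→1→2→0) is intransitive. Mapping every world to a single reflexive point • is a surjective bounded morphism; the reflexive point is not intransitive (R••∧R•• but R••).
So the class is not modally definable.

Not modally definable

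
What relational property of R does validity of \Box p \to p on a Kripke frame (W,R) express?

Suppose □p→p is valid. At any x set V(p)={w : Rxw}. Then □p holds at x, so p holds at x, i.e. Rxx.

reflexivity: \forall x Rxx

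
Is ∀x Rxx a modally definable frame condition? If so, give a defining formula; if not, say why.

Definable; □q → q defines it

Yes: it is reflexivity, defined by the T schema □q → q.
Suppose □q→q is valid. At any x set V(q)={w : Rxw}. Then □q holds at x, so q holds at x, i.e. Rxx.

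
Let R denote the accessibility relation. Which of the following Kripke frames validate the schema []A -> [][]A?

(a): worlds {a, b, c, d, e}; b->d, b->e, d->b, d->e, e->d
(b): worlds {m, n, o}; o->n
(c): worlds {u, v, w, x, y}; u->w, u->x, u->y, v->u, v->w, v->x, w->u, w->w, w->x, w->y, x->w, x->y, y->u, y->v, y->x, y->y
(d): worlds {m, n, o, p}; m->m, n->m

(b), (d)

Frame correspondent (Sahlqvist): forall x forall y forall z (Rxy & Ryz -> Rxz) — i.e. transitivity.
(a): fails — Red and Rdb but not Reb.
(b): holds.
(c): fails — Rxw and Rwu but not Rxu.
(d): holds.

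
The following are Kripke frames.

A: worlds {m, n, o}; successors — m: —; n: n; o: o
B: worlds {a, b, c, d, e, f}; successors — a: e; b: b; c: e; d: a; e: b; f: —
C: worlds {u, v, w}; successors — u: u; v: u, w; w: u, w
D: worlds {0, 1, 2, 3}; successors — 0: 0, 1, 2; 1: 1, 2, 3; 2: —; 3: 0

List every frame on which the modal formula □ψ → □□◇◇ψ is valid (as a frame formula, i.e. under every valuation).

Frame correspondent (Sahlqvist): ∀x ∀z (xR²z → ∃w (xRw ∧ zR²w)) — i.e. a generalized confluence (Geach) condition.
A: holds.
B: fails — aR²b but no w with aRw and bR²w.
C: holds.
D: fails — 0R²2 but no w with 0Rw and 2R²w.
Valid on: A, C.

A, C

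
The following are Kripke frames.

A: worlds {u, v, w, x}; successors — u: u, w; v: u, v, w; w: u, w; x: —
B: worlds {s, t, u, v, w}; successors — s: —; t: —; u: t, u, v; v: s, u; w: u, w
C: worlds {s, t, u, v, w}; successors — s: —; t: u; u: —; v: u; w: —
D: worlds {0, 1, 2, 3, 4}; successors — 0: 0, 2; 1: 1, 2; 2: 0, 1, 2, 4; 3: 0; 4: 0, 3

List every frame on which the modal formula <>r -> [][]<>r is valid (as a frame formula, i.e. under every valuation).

Frame correspondent (Sahlqvist): forall x forall y forall z ((xRy & x R^2 z) -> exists w (y = w & zRw)) — i.e. a generalized confluence (Geach) condition.
A: fails — vRv, vR²u but no t with v=t and uRt.
B: fails — uRt, uR²s but no w* with t=w* and sRw*.
C: holds.
D: fails — 0R0, 0R²1 but no w with 0=w and 1Rw.

C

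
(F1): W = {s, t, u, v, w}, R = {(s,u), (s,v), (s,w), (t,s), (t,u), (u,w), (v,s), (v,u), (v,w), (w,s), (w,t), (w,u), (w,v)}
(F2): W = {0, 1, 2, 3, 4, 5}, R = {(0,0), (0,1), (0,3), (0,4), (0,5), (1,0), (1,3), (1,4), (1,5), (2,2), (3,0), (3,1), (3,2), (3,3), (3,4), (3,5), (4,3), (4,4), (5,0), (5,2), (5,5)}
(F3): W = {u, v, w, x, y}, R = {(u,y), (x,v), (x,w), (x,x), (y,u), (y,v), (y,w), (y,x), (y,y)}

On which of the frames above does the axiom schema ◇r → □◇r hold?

none

This is the axiom for the Euclidean property; its first-order frame correspondent is ∀x ∀y ∀z (Rxy ∧ Rxz → Ryz).
(F1): fails — Rsv and Rsv but not Rvv.
(F2): fails — R01 and R01 but not R11.
(F3): fails — Rxw and Rxw but not Rww.
Valid on no frame.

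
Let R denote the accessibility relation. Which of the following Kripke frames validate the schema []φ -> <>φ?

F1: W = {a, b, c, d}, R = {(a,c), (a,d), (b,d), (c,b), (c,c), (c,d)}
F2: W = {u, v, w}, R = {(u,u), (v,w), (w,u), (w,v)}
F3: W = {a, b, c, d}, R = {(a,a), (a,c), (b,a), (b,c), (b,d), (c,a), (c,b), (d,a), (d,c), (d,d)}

F2, F3

The schema corresponds to seriality: forall x exists y Rxy.
F1: fails — world d has no successor.
F2: holds.
F3: holds.
Valid on: F2, F3.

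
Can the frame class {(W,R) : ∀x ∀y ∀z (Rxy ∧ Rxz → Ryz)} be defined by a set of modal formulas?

This is a Sahlqvist condition; the 5 axiom ◇r → □◇r defines it.
Suppose ◇r→□◇r is valid. Take Rxy, Rxz and set V(r)={y}. Then ◇r at x, so □◇r at x, so ◇r at z, so some w with Rzw has r; w=y, i.e. Rzy. By symmetry of the argument, Ryz.

Yes, by ◇r → □◇r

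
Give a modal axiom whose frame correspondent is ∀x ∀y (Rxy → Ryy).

A defining formula is □(□q → q) (the T□ axiom).

□(□q → q)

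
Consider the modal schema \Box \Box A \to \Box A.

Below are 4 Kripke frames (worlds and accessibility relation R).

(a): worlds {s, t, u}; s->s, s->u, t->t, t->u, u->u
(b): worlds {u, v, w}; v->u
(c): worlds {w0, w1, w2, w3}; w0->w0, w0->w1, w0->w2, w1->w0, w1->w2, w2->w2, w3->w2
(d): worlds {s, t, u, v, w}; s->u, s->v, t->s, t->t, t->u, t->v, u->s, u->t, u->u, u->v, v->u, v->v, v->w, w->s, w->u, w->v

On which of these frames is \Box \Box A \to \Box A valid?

The schema corresponds to density: \forall x \forall y (Rxy \to \exists z (Rxz \wedge Rzy)).
(a): satisfies the condition.
(b): fails — Rvu but no z with Rvz and Rzu.
(c): satisfies the condition.
(d): satisfies the condition.
Valid on: (a), (c), (d).

(a), (c), (d)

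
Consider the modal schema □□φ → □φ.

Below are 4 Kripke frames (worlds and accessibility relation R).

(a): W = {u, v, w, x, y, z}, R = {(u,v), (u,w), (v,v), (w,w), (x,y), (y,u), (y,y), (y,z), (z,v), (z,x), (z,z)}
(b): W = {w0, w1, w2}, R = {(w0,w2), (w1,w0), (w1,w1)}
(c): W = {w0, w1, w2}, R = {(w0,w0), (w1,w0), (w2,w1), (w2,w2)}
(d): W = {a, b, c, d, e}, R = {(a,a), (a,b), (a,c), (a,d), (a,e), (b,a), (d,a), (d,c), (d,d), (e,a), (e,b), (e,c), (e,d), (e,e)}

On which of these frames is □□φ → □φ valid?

The schema corresponds to density: ∀x ∀y (Rxy → ∃z (Rxz ∧ Rzy)).
(a): ✓.
(b): fails — Rw0w2 but no z with Rw0z and Rzw2.
(c): ✓.
(d): ✓.
Valid on: (a), (c), (d).

(a), (c), (d)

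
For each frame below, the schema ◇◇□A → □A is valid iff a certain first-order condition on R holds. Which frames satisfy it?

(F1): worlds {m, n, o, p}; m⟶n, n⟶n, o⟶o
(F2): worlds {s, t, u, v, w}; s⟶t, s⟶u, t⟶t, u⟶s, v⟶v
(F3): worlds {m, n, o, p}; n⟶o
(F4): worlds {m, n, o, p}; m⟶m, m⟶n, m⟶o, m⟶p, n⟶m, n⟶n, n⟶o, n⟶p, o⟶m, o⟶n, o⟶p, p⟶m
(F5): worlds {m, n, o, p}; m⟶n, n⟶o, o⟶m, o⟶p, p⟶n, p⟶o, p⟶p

(F1), (F3)

Frame correspondent (Sahlqvist): ∀x ∀y ∀z ((xR²y ∧ xRz) → ∃w (yRw ∧ z = w)) — i.e. a generalized confluence (Geach) condition.
(F1): ✓.
(F2): fails — sR²t, sRu but no w* with tRw* and u=w*.
(F3): ✓.
(F4): fails — mR²o, mRo but no w with oRw and o=w.
(F5): fails — mR²o, mRn but no w with oRw and n=w.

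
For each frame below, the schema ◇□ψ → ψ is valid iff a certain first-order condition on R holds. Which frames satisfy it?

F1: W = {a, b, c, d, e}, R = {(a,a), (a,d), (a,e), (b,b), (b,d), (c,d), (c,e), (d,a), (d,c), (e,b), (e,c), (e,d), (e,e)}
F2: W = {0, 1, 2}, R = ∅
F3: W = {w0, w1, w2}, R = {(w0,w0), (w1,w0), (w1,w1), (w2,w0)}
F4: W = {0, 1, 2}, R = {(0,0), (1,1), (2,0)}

F2

This is the axiom for symmetry; its first-order frame correspondent is ∀x ∀y (Rxy → Ryx).
F1: fails — Reb but not Rbe.
F2: condition met.
F3: fails — Rw1w0 but not Rw0w1.
F4: fails — R20 but not R02.
Valid on: F2.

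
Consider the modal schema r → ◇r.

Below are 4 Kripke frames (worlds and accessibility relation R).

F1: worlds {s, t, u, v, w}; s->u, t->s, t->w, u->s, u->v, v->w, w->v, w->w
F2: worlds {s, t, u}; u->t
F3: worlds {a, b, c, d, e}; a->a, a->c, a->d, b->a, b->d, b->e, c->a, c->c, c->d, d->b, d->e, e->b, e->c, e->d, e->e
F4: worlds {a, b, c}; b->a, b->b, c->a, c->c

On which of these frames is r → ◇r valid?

Frame correspondent (Sahlqvist): ∀x Rxx — i.e. reflexivity.
F1: fails — world s does not see itself.
F2: fails — world s does not see itself.
F3: fails — world b does not see itself.
F4: fails — world a does not see itself.
Valid on no frame.

none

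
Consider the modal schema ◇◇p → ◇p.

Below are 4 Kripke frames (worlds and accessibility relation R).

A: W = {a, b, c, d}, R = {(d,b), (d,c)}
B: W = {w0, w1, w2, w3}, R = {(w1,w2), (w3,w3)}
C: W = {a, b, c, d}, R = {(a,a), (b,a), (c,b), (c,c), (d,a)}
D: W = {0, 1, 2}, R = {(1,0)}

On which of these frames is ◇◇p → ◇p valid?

The schema corresponds to transitivity: ∀x ∀y ∀z (Rxy ∧ Ryz → Rxz).
A: ✓.
B: ✓.
C: fails — Rcb and Rba but not Rca.
D: ✓.

A, B, D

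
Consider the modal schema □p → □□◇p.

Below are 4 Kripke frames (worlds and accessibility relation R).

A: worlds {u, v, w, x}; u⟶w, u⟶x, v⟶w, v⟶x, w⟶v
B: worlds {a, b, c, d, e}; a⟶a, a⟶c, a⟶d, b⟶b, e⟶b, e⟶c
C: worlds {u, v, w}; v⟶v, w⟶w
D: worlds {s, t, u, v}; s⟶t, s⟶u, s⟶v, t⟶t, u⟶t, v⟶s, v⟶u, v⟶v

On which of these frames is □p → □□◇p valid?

Frame correspondent (Sahlqvist): ∀x ∀z (xR²z → ∃w (xRw ∧ zRw)) — i.e. a generalized confluence (Geach) condition.
A: fails — wR²x but no t with wRt and xRt.
B: fails — aR²c but no w with aRw and cRw.
C: condition met.
D: fails — vR²t but no w with vRw and tRw.
Valid on: C.

C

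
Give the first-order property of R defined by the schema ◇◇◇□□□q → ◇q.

∀x ∀y (xR³y → ∃w (yR³w ∧ xRw))

This is a Sahlqvist (Geach-type) schema ◇^3□^3q → □^0◇^1q.
First-order correspondent: ∀x ∀y (xR³y → ∃w (yR³w ∧ xRw)).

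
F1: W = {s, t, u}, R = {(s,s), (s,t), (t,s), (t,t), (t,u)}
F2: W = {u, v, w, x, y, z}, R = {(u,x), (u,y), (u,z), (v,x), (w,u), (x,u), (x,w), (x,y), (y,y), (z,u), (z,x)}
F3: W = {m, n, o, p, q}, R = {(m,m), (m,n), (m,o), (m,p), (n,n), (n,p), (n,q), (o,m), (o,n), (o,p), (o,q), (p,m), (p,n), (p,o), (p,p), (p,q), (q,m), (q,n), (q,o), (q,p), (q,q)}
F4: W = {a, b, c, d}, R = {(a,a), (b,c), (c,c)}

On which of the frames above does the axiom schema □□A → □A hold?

This is the axiom for density; its first-order frame correspondent is ∀x ∀y (Rxy → ∃z (Rxz ∧ Rzy)).
F1: holds.
F2: fails — Rxw but no t with Rxt and Rtw.
F3: holds.
F4: holds.
Valid on: F1, F3, F4.

F1, F3, F4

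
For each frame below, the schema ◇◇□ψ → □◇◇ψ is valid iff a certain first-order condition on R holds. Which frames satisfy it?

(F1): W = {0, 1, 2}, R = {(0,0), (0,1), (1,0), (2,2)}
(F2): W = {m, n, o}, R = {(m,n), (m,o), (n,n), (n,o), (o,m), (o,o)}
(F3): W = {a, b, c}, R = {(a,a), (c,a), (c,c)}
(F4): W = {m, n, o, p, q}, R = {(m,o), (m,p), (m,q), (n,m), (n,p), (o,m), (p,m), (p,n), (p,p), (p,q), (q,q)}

The schema corresponds to a generalized confluence (Geach) condition: ∀x ∀y ∀z ((xR²y ∧ xRz) → ∃w (yRw ∧ zR²w)).
(F1): satisfies the condition.
(F2): satisfies the condition.
(F3): satisfies the condition.
(F4): fails — mR²n, mRq but no w with nRw and qR²w.
Valid on: (F1), (F2), (F3).

(F1), (F2), (F3)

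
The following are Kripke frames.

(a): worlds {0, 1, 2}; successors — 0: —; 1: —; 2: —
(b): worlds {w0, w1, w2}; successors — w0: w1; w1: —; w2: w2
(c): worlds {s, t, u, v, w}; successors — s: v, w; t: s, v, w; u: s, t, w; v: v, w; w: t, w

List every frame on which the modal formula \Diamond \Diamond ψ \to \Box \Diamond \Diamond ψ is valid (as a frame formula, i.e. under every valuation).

(a), (b)

Frame correspondent (Sahlqvist): \forall x \forall y \forall z ((x R^2 y \wedge xRz) \to \exists w (y = w \wedge z R^2 w)) — i.e. a generalized confluence (Geach) condition.
(a): holds.
(b): holds.
(c): fails — uR²s, uRs but no w* with s=w* and sR²w*.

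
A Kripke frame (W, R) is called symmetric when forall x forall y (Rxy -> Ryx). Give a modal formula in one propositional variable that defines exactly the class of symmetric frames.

The condition is symmetry. The B schema ψ → □◇ψ defines it.
Suppose ψ→□◇ψ is valid. Take Rxy and set V(ψ)={x}. Then ψ at x, so □◇ψ at x, so ◇ψ at y, so some z with Ryz has ψ; z=x, i.e. Ryx.

ψ → □◇ψ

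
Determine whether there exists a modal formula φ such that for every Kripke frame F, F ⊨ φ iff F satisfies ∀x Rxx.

This is a Sahlqvist condition; the T axiom □r → r defines it.

Yes — defined by □r → r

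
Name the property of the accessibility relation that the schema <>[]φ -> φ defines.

Replacing φ by ¬φ and contraposing gives the equivalent schema φ → □◇φ.
Suppose φ→□◇φ is valid. Take Rxy and set V(φ)={x}. Then φ at x, so □◇φ at x, so ◇φ at y, so some z with Ryz has φ; z=x, i.e. Ryx.

Symmetry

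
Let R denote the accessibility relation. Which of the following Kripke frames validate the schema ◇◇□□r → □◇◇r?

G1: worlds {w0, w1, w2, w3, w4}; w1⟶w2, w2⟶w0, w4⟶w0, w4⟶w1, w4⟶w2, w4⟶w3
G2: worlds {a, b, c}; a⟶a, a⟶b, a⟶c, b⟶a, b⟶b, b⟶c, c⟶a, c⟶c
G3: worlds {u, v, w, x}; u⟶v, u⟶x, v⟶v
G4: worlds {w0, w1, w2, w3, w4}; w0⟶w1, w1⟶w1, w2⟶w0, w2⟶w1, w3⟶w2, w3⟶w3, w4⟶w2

Frame correspondent (Sahlqvist): ∀x ∀y ∀z ((xR²y ∧ xRz) → ∃w (yR²w ∧ zR²w)) — i.e. a generalized confluence (Geach) condition.
G1: fails — w1R²w0, w1Rw2 but no w with w0R²w and w2R²w.
G2: holds.
G3: fails — uR²v, uRx but no t with vR²t and xR²t.
G4: holds.

G2, G4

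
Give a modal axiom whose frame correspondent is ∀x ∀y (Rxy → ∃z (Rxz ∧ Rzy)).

□□s → □s

A defining formula is □□s → □s (the C4 axiom).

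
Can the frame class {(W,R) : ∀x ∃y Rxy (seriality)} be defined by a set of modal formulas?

This is a Sahlqvist condition; the D axiom □q → ◇q defines it.

Definable; □q → ◇q defines it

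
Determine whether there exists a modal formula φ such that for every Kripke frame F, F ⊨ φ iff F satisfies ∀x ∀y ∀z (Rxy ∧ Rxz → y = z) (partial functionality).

Definable; ◇q → □q defines it

Yes: it is partial functionality, defined by the CD schema ◇q → □q.
Suppose ◇q→□q is valid. Take Rxy, Rxz and set V(q)={y}. Then ◇q at x, so □q at x, so q at z, i.e. z=y.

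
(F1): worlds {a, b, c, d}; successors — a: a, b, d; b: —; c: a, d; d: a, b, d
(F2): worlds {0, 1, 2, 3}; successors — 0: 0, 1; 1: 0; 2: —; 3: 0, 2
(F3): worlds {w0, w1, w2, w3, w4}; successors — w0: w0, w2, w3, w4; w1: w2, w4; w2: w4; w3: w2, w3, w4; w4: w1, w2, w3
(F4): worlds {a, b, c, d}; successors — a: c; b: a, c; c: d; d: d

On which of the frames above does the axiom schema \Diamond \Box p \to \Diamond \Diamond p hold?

This is the axiom for a generalized confluence (Geach) condition; its first-order frame correspondent is \forall x \forall y (xRy \to \exists w (yRw \wedge x R^2 w)).
(F1): fails — aRb but no w with bRw and aR²w.
(F2): fails — 3R2 but no w with 2Rw and 3R²w.
(F3): satisfies the condition.
(F4): satisfies the condition.
Valid on: (F3), (F4).

(F3), (F4)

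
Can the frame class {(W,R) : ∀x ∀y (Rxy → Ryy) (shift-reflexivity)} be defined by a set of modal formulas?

The condition is shift-reflexivity. A defining modal formula is □(□q → q).

Yes — defined by □(□q → q)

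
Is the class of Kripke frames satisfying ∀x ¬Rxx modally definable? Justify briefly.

Modal frame validity is preserved under surjective bounded morphisms.
The 5-cycle (worlds s,t,u,v,w with s→t→u→v→w→s) is irreflexive, and the map sending every world to a single reflexive point • is a surjective bounded morphism (forth: every edge maps to (•,•); back: every world has a successor). So any modal formula valid on the 5-cycle is also valid on the reflexive point, which is not irreflexive.
So the class is not modally definable.

Not modally definable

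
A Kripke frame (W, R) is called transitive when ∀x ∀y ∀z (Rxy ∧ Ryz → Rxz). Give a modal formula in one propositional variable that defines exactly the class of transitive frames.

□q → □□q

The condition is transitivity. The 4 schema □q → □□q defines it.
Suppose □q→□□q is valid. Take Rxy, Ryz and set V(q)={w : Rxw}. Then □q at x, so □□q at x, so □q at y, so q at z, i.e. Rxz.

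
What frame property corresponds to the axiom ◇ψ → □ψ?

partial functionality

Suppose ◇ψ→□ψ is valid. Take Rxy, Rxz and set V(ψ)={y}. Then ◇ψ at x, so □ψ at x, so ψ at z, i.e. z=y.
Conversely, any frame satisfying ∀x ∀y ∀z (Rxy ∧ Rxz → y = z) validates the schema.
So the correspondent is partial functionality.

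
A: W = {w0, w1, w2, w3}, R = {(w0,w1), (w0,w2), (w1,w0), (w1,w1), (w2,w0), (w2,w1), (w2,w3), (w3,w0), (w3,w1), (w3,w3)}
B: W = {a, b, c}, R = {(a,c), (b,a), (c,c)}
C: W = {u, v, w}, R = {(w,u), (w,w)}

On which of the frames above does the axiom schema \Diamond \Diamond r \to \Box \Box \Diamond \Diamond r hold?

Frame correspondent (Sahlqvist): \forall x \forall y \forall z ((x R^2 y \wedge x R^2 z) \to \exists w (y = w \wedge z R^2 w)) — i.e. a generalized confluence (Geach) condition.
A: fails — w0R²w3, w0R²w1 but no w with w3=w and w1R²w.
B: condition met.
C: fails — wR²u, wR²u but no t with u=t and uR²t.

B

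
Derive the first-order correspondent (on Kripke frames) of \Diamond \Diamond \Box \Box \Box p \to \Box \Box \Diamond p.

\forall x \forall y \forall z ((x R^2 y \wedge x R^2 z) \to \exists w (y R^3 w \wedge zRw))

This is a Sahlqvist (Geach-type) schema ◇^2□^3p → □^2◇^1p.
Minimal-valuation argument: fix x; take any y with xR^2y and any z with xR^2z. Set V(p) to the set of worlds R-reachable from y in exactly 3 steps. Then □^3p holds at y, so the antecedent holds at x; validity forces ◇^1p at z, giving a w with zR^1w and yR^3w.
First-order correspondent: \forall x \forall y \forall z ((x R^2 y \wedge x R^2 z) \to \exists w (y R^3 w \wedge zRw)).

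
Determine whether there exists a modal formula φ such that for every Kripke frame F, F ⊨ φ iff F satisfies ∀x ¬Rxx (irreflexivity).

If a class were modally definable it would be closed under surjective bounded morphisms (Goldblatt–Thomason).
The 3-cycle (worlds s,t,u with s→t→u→s) is irreflexive, and the map sending every world to a single reflexive point • is a surjective bounded morphism (forth: every edge maps to (•,•); back: every world has a successor). So any modal formula valid on the 3-cycle is also valid on the reflexive point, which is not irreflexive.
So the class is not modally definable.

No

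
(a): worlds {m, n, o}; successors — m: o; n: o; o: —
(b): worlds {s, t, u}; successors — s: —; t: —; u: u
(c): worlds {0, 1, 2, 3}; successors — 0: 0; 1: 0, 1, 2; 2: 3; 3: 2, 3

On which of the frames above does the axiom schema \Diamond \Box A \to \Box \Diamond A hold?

(b)

This is the axiom for convergence; its first-order frame correspondent is \forall x \forall y \forall z (Rxy \wedge Rxz \to \exists w (Ryw \wedge Rzw)).
(a): fails — Rmo and Rmo but o and o have no common successor.
(b): holds.
(c): fails — R10 and R12 but 0 and 2 have no common successor.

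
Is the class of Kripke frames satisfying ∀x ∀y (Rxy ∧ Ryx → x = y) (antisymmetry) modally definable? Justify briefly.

Any modally definable frame class is closed under surjective bounded morphisms.
The 4-cycle (worlds w0,w1,w2,w3 with w0→w1→w2→w3→w0) is antisymmetric. Sending even-indexed worlds to s and odd-indexed worlds to t is a surjective bounded morphism onto the two-world frame with s↔t, which is not antisymmetric.
So the class is not modally definable.

Not definable by any modal formula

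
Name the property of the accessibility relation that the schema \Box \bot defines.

□⊥ is valid iff no world has any successor (otherwise □⊥ fails at any world with one).

Emptiness of R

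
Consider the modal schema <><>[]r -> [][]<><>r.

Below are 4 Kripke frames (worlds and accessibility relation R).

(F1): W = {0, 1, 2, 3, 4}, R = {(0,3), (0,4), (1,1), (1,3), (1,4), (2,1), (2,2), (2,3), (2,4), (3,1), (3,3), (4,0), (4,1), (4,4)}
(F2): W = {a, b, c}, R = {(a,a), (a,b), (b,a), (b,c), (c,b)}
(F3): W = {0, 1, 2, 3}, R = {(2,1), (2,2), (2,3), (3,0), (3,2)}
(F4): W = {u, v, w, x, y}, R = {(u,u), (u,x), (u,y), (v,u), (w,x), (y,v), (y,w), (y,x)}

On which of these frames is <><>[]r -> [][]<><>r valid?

Frame correspondent (Sahlqvist): forall x forall y forall z ((x R^2 y & x R^2 z) -> exists w (yRw & z R^2 w)) — i.e. a generalized confluence (Geach) condition.
(F1): satisfies the condition.
(F2): fails — aR²c, aR²c but no w with cRw and cR²w.
(F3): fails — 2R²0, 2R²0 but no w with 0Rw and 0R²w.
(F4): fails — uR²u, uR²w but no t with uRt and wR²t.

(F1)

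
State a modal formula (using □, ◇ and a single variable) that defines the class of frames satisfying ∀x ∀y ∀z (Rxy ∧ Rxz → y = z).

This is partial functionality; the standard corresponding axiom is CD: ◇p → □p.
Suppose ◇p→□p is valid. Take Rxy, Rxz and set V(p)={y}. Then ◇p at x, so □p at x, so p at z, i.e. z=y.

◇p → □p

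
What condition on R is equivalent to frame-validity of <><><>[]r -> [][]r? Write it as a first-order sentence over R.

This is a Sahlqvist (Geach-type) schema ◇^3□^1r → □^2◇^0r.
First-order correspondent: forall x forall y forall z ((x R^3 y & x R^2 z) -> exists w (yRw & z = w)).

forall x forall y forall z ((x R^3 y & x R^2 z) -> exists w (yRw & z = w))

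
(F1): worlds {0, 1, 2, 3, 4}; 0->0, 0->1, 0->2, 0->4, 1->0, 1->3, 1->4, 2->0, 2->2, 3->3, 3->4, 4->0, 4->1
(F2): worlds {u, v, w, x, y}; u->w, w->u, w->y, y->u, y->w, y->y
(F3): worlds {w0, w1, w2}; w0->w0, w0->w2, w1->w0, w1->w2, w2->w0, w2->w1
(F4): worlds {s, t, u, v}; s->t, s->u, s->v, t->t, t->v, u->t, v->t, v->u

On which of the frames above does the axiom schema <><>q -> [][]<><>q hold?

none

This is the axiom for a generalized confluence (Geach) condition; its first-order frame correspondent is forall x forall y forall z ((x R^2 y & x R^2 z) -> exists w (y = w & z R^2 w)).
(F1): fails — 0R²2, 0R²3 but no w with 2=w and 3R²w.
(F2): fails — wR²w, wR²u but no t with w=t and uR²t.
(F3): fails — w0R²w1, w0R²w2 but no w with w1=w and w2R²w.
(F4): fails — sR²u, sR²u but no w with u=w and uR²w.
Valid on no frame.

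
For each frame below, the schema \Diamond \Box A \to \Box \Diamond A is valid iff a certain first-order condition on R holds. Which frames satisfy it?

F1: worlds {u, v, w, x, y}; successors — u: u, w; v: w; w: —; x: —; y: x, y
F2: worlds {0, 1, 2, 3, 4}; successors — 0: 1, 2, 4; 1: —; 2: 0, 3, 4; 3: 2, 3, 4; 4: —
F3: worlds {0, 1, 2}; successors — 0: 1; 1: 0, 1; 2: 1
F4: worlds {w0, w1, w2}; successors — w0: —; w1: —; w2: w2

The schema corresponds to convergence: \forall x \forall y \forall z (Rxy \wedge Rxz \to \exists w (Ryw \wedge Rzw)).
F1: fails — Ruw and Ruw but w and w have no common successor.
F2: fails — R02 and R01 but 2 and 1 have no common successor.
F3: ✓.
F4: ✓.
Valid on: F3, F4.

F3, F4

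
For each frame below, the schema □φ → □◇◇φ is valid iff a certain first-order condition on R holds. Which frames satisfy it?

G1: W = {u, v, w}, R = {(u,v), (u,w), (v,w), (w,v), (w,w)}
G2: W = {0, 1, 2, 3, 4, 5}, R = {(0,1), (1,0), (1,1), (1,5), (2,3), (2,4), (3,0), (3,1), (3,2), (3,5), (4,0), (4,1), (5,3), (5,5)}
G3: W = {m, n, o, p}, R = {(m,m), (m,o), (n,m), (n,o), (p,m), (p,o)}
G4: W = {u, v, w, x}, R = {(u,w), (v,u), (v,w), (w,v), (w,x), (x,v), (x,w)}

G1

The schema corresponds to a generalized confluence (Geach) condition: ∀x ∀z (xRz → ∃w (xRw ∧ zR²w)).
G1: satisfies the condition.
G2: fails — 2R4 but no w with 2Rw and 4R²w.
G3: fails — mRo but no w with mRw and oR²w.
G4: fails — vRu but no t with vRt and uR²t.
Valid on: G1.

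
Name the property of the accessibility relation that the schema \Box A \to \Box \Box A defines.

This is the 4 axiom.
It corresponds to transitivity: \forall x \forall y \forall z (Rxy \wedge Ryz \to Rxz).

transitivity: \forall x \forall y \forall z (Rxy \wedge Ryz \to Rxz)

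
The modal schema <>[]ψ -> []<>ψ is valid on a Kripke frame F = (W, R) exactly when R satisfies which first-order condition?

convergence

Suppose ◇□ψ→□◇ψ is valid. Take Rxy, Rxz and set V(ψ)={w : Ryw}. Then □ψ at y so ◇□ψ at x, so □◇ψ at x, so ◇ψ at z, giving w with Rzw and Ryw.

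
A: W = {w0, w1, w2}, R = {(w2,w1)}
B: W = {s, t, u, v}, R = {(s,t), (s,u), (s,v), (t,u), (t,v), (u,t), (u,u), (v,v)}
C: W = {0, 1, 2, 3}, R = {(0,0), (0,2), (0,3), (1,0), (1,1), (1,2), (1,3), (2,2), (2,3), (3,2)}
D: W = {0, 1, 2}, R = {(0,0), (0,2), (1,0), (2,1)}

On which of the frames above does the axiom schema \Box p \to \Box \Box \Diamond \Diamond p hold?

The schema corresponds to a generalized confluence (Geach) condition: \forall x \forall z (x R^2 z \to \exists w (xRw \wedge z R^2 w)).
A: condition met.
B: fails — uR²v but no w with uRw and vR²w.
C: condition met.
D: condition met.

A, C, D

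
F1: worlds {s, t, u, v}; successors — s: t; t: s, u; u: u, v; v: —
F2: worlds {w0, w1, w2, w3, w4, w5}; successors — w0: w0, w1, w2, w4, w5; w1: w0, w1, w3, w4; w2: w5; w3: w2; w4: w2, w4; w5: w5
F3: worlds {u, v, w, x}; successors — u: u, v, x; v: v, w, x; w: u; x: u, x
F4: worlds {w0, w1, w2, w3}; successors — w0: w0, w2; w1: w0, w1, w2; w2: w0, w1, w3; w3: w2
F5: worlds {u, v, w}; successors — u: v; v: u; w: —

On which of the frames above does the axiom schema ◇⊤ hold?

This is the axiom for seriality; its first-order frame correspondent is ∀x ∃y Rxy.
F1: fails — world v has no successor.
F2: holds.
F3: holds.
F4: holds.
F5: fails — world w has no successor.

F2, F3, F4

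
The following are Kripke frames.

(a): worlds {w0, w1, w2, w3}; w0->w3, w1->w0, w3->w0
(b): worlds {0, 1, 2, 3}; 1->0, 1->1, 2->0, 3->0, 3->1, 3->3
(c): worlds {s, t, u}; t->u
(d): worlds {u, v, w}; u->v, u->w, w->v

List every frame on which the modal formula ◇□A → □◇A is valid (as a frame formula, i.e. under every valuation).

The schema corresponds to convergence: ∀x ∀y ∀z (Rxy ∧ Rxz → ∃w (Ryw ∧ Rzw)).
(a): condition met.
(b): fails — R10 and R10 but 0 and 0 have no common successor.
(c): fails — Rtu and Rtu but u and u have no common successor.
(d): fails — Ruv and Ruv but v and v have no common successor.
Valid on: (a).

(a)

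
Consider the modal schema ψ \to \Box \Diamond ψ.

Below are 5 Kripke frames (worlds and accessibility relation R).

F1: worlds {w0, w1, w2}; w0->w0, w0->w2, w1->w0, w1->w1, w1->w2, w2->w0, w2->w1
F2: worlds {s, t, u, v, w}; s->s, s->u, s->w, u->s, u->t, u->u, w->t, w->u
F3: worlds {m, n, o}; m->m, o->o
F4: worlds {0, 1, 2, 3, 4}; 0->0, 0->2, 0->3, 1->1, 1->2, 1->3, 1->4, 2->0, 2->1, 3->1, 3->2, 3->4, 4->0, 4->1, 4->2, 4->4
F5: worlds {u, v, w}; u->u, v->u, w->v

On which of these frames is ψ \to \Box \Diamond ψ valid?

F3

This is the axiom for symmetry; its first-order frame correspondent is \forall x \forall y (Rxy \to Ryx).
F1: fails — Rw1w0 but not Rw0w1.
F2: fails — Rwt but not Rtw.
F3: ✓.
F4: fails — R34 but not R43.
F5: fails — Rvu but not Ruv.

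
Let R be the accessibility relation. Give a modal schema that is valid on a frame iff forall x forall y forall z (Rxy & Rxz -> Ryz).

The condition is the Euclidean property. The 5 schema ◇r → □◇r defines it.
Suppose ◇r→□◇r is valid. Take Rxy, Rxz and set V(r)={y}. Then ◇r at x, so □◇r at x, so ◇r at z, so some w with Rzw has r; w=y, i.e. Rzy. By symmetry of the argument, Ryz.

◇r → □◇r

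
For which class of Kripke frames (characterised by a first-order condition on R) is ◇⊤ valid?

Seriality

◇⊤ holds at w iff w has a successor, so frame-validity of ◇⊤ is exactly seriality. Equivalently via □r → ◇r:
Suppose □r→◇r is valid. At any x set V(r)=W. Then □r at x, so ◇r at x, so x has a successor.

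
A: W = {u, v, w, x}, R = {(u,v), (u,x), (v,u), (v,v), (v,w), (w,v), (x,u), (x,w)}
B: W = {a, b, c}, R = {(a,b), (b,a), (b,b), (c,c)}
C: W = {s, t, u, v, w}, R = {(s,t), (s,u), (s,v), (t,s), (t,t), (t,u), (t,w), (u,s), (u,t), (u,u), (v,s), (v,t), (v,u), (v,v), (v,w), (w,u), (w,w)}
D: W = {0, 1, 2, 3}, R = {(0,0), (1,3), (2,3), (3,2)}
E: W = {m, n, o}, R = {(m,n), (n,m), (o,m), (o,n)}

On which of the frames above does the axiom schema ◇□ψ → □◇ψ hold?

This is the axiom for convergence; its first-order frame correspondent is ∀x ∀y ∀z (Rxy ∧ Rxz → ∃w (Ryw ∧ Rzw)).
A: condition met.
B: condition met.
C: condition met.
D: condition met.
E: fails — Rom and Ron but m and n have no common successor.
Valid on: A, B, C, D.

A, B, C, D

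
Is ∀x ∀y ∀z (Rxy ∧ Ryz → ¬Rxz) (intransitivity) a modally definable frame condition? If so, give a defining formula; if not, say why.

No

Any modally definable frame class is closed under surjective bounded morphisms.
The 3-cycle (worlds a,b,c with a→b→c→a) is intransitive. Mapping every world to a single reflexive point • is a surjective bounded morphism; the reflexive point is not intransitive (R••∧R•• but R••).
Hence intransitivity is not modally definable.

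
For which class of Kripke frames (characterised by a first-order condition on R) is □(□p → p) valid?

shift-reflexivity: ∀x ∀y (Rxy → Ryy)

This schema is the T□ axiom.
It corresponds to shift-reflexivity: ∀x ∀y (Rxy → Ryy).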